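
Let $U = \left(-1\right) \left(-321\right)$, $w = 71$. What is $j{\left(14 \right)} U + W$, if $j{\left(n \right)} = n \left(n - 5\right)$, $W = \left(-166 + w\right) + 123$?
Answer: $40474$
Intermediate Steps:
$W = 28$ ($W = \left(-166 + 71\right) + 123 = -95 + 123 = 28$)
$j{\left(n \right)} = n \left(-5 + n\right)$
$U = 321$
$j{\left(14 \right)} U + W = 14 \left(-5 + 14\right) 321 + 28 = 14 \cdot 9 \cdot 321 + 28 = 126 \cdot 321 + 28 = 40446 + 28 = 40474$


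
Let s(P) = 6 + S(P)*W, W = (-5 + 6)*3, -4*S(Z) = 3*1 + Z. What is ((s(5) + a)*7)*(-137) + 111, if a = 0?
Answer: 111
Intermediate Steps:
S(Z) = -¾ - Z/4 (S(Z) = -(3*1 + Z)/4 = -(3 + Z)/4 = -¾ - Z/4)
W = 3 (W = 1*3 = 3)
s(P) = 15/4 - 3*P/4 (s(P) = 6 + (-¾ - P/4)*3 = 6 + (-9/4 - 3*P/4) = 15/4 - 3*P/4)
((s(5) + a)*7)*(-137) + 111 = (((15/4 - ¾*5) + 0)*7)*(-137) + 111 = (((15/4 - 15/4) + 0)*7)*(-137) + 111 = ((0 + 0)*7)*(-137) + 111 = (0*7)*(-137) + 111 = 0*(-137) + 111 = 0 + 111 = 111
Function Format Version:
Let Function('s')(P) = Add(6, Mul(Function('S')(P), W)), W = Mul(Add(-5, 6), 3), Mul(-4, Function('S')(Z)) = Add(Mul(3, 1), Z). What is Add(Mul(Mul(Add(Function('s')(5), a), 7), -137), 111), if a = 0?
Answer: 111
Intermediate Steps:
Function('S')(Z) = Add(Rational(-3, 4), Mul(Rational(-1, 4), Z)) (Function('S')(Z) = Mul(Rational(-1, 4), Add(Mul(3, 1), Z)) = Mul(Rational(-1, 4), Add(3, Z)) = Add(Rational(-3, 4), Mul(Rational(-1, 4), Z)))
W = 3 (W = Mul(1, 3) = 3)
Function('s')(P) = Add(Rational(15, 4), Mul(Rational(-3, 4), P)) (Function('s')(P) = Add(6, Mul(Add(Rational(-3, 4), Mul(Rational(-1, 4), P)), 3)) = Add(6, Add(Rational(-9, 4), Mul(Rational(-3, 4), P))) = Add(Rational(15, 4), Mul(Rational(-3, 4), P)))
Add(Mul(Mul(Add(Function('s')(5), a), 7), -137), 111) = Add(Mul(Mul(Add(Add(Rational(15, 4), Mul(Rational(-3, 4), 5)), 0), 7), -137), 111) = Add(Mul(Mul(Add(Add(Rational(15, 4), Rational(-15, 4)), 0), 7), -137), 111) = Add(Mul(Mul(Add(0, 0), 7), -137), 111) = Add(Mul(Mul(0, 7), -137), 111) = Add(Mul(0, -137), 111) = Add(0, 111) = 111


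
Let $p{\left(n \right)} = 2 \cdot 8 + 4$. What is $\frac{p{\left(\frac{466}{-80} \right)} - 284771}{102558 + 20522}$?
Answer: $- \frac{284751}{123080} \approx -2.3135$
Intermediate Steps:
$p{\left(n \right)} = 20$ ($p{\left(n \right)} = 16 + 4 = 20$)
$\frac{p{\left(\frac{466}{-80} \right)} - 284771}{102558 + 20522} = \frac{20 - 284771}{102558 + 20522} = - \frac{284751}{123080}$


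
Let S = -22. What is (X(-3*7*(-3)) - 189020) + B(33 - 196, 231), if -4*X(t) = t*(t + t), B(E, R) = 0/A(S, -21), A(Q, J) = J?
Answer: -382009/2 ≈ -1.9100e+5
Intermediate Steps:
B(E, R) = 0 (B(E, R) = 0/(-21) = 0*(-1/21) = 0)
X(t) = -t**2/2 (X(t) = -t*(t + t)/4 = -t*2*t/4 = -t**2/2)
(X(-3*7*(-3)) - 189020) + B(33 - 196, 231) = (-(-3*7*(-3))**2/2 - 189020) + 0 = (-(-21*(-3))**2/2 - 189020) + 0 = (-1/2*63**2 - 189020) + 0 = (-1/2*3969 - 189020) + 0 = (-3969/2 - 189020) + 0 = -382009/2 + 0 = -382009/2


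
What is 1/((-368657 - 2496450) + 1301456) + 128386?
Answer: 200750897285/1563651 ≈ 1.2839e+5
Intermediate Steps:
1/((-368657 - 2496450) + 1301456) + 128386 = 1/(-2865107 + 1301456) + 128386 = 1/(-1563651) + 128386 = -1/1563651 + 128386 = 200750897285/1563651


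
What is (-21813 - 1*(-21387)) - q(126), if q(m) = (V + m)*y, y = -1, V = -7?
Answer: -307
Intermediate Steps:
q(m) = 7 - m (q(m) = (-7 + m)*(-1) = 7 - m)
(-21813 - 1*(-21387)) - q(126) = (-21813 - 1*(-21387)) - (7 - 1*126) = (-21813 + 21387) - (7 - 126) = -426 - 1*(-119) = -426 + 119 = -307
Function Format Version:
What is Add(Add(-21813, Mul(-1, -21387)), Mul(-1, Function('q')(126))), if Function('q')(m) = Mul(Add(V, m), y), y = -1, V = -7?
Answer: -307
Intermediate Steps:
Function('q')(m) = Add(7, Mul(-1, m)) (Function('q')(m) = Mul(Add(-7, m), -1) = Add(7, Mul(-1, m)))
Add(Add(-21813, Mul(-1, -21387)), Mul(-1, Function('q')(126))) = Add(Add(-21813, Mul(-1, -21387)), Mul(-1, Add(7, Mul(-1, 126)))) = Add(Add(-21813, 21387), Mul(-1, Add(7, -126))) = Add(-426, Mul(-1, -119)) = Add(-426, 119) = -307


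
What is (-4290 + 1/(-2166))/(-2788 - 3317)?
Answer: 9292141/13223430 ≈ 0.70270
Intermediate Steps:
(-4290 + 1/(-2166))/(-2788 - 3317) = (-4290 - 1/2166)/(-6105) = -9292141/2166*(-1/6105) = 9292141/13223430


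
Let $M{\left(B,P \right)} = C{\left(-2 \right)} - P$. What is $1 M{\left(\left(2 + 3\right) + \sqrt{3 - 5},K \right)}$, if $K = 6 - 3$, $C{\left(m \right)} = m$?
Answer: $-5$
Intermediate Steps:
$K = 3$ ($K = 6 - 3 = 3$)
$M{\left(B,P \right)} = -2 - P$
$1 M{\left(\left(2 + 3\right) + \sqrt{3 - 5},K \right)} = 1 \left(-2 - 3\right) = 1 \left(-5\right) = -5$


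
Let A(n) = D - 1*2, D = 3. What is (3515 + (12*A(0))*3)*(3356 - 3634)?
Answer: -987178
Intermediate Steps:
A(n) = 1 (A(n) = 3 - 1*2 = 3 - 2 = 1)
(3515 + (12*A(0))*3)*(3356 - 3634) = (3515 + (12*1)*3)*(3356 - 3634) = (3515 + 12*3)*(-278) = (3515 + 36)*(-278) = 3551*(-278) = -987178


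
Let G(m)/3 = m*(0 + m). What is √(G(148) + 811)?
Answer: √66523 ≈ 257.92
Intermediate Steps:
G(m) = 3*m² (G(m) = 3*(m*(0 + m)) = 3*(m*m) = 3*m²)
√(G(148) + 811) = √(3*148² + 811) = √(3*21904 + 811) = √(65712 + 811) = √66523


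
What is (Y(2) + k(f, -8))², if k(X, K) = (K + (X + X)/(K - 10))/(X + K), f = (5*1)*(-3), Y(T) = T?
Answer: 24649/4761 ≈ 5.1773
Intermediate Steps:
f = -15 (f = 5*(-3) = -15)
k(X, K) = (K + 2*X/(-10 + K))/(K + X) (k(X, K) = (K + (2*X)/(-10 + K))/(K + X) = (K + 2*X/(-10 + K))/(K + X))
(Y(2) + k(f, -8))² = (2 + ((-8)² - 10*(-8) + 2*(-15))/((-8)² - 10*(-8) - 10*(-15) - 8*(-15)))² = (2 + (64 + 80 - 30)/(64 + 80 + 150 + 120))² = (2 + 114/414)² = (2 + (1/414)*114)² = (2 + 19/69)² = (157/69)² = 24649/4761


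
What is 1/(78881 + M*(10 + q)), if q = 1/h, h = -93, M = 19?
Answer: 93/7353584 ≈ 1.2647e-5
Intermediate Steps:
q = -1/93 (q = 1/(-93) = -1/93 ≈ -0.010753)
1/(78881 + M*(10 + q)) = 1/(78881 + 19*(10 - 1/93)) = 1/(78881 + 19*(929/93)) = 1/(78881 + 17651/93) = 1/(7353584/93) = 93/7353584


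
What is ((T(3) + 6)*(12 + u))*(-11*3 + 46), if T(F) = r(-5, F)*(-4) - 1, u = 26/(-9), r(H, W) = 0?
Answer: 5330/9 ≈ 592.22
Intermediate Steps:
u = -26/9 (u = 26*(-⅑) = -26/9 ≈ -2.8889)
T(F) = -1 (T(F) = 0*(-4) - 1 = 0 - 1 = -1)
((T(3) + 6)*(12 + u))*(-11*3 + 46) = ((-1 + 6)*(12 - 26/9))*(-11*3 + 46) = (5*(82/9))*(-33 + 46) = (410/9)*13 = 5330/9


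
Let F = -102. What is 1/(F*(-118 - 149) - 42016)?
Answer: -1/14782 ≈ -6.7650e-5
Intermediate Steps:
1/(F*(-118 - 149) - 42016) = 1/(-102*(-118 - 149) - 42016) = 1/(-102*(-267) - 42016) = 1/(27234 - 42016) = 1/(-14782) = -1/14782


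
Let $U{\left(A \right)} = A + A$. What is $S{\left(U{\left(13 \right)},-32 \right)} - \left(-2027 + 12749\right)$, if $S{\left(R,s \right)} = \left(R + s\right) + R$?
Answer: $-10702$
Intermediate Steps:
$U{\left(A \right)} = 2 A$
$S{\left(R,s \right)} = s + 2 R$
$S{\left(U{\left(13 \right)},-32 \right)} - \left(-2027 + 12749\right) = \left(-32 + 2 \cdot 2 \cdot 13\right) - \left(-2027 + 12749\right) = \left(-32 + 2 \cdot 26\right) - 10722 = \left(-32 + 52\right) - 10722 = 20 - 10722 = -10702$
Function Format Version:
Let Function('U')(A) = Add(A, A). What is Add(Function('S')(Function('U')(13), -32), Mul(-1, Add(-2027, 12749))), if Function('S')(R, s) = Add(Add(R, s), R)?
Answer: -10702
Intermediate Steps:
Function('U')(A) = Mul(2, A)
Function('S')(R, s) = Add(s, Mul(2, R))
Add(Function('S')(Function('U')(13), -32), Mul(-1, Add(-2027, 12749))) = Add(Add(-32, Mul(2, Mul(2, 13))), Mul(-1, Add(-2027, 12749))) = Add(Add(-32, Mul(2, 26)), Mul(-1, 10722)) = Add(Add(-32, 52), -10722) = Add(20, -10722) = -10702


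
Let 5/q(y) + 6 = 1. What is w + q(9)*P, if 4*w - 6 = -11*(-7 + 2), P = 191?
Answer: -703/4 ≈ -175.75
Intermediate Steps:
q(y) = -1 (q(y) = 5/(-6 + 1) = 5/(-5) = 5*(-1/5) = -1)
w = 61/4 (w = 3/2 + (-11*(-7 + 2))/4 = 3/2 + (-11*(-5))/4 = 3/2 + (1/4)*55 = 3/2 + 55/4 = 61/4 ≈ 15.250)
w + q(9)*P = 61/4 - 1*191 = 61/4 - 191 = -703/4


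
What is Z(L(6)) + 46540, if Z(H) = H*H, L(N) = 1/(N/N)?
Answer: 46541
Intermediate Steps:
L(N) = 1 (L(N) = 1/1 = 1)
Z(H) = H²
Z(L(6)) + 46540 = 1² + 46540 = 1 + 46540 = 46541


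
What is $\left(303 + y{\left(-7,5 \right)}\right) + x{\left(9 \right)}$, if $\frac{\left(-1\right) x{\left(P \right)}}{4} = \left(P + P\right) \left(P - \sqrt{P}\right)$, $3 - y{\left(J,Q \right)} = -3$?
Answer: $-123$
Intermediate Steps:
$y{\left(J,Q \right)} = 6$ ($y{\left(J,Q \right)} = 3 - -3 = 3 + 3 = 6$)
$x{\left(P \right)} = - 8 P \left(P - \sqrt{P}\right)$ ($x{\left(P \right)} = - 4 \left(P + P\right) \left(P - \sqrt{P}\right) = - 4 \cdot 2 P \left(P - \sqrt{P}\right) = - 8 P \left(P - \sqrt{P}\right)$)
$\left(303 + y{\left(-7,5 \right)}\right) + x{\left(9 \right)} = \left(303 + 6\right) + \left(- 8 \cdot 9^{2} + 8 \cdot 9^{\frac{3}{2}}\right) = 309 + \left(\left(-8\right) 81 + 8 \cdot 27\right) = 309 + \left(-648 + 216\right) = 309 - 432 = -123$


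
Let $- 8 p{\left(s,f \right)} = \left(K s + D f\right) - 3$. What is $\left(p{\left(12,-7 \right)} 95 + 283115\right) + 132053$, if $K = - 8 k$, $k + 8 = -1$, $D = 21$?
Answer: $\frac{1626757}{4} \approx 4.0669 \cdot 10^{5}$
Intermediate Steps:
$k = -9$ ($k = -8 - 1 = -9$)
$K = 72$ ($K = \left(-8\right) \left(-9\right) = 72$)
$p{\left(s,f \right)} = \frac{3}{8} - 9 s - \frac{21 f}{8}$ ($p{\left(s,f \right)} = - \frac{\left(72 s + 21 f\right) - 3}{8} = - \frac{\left(21 f + 72 s\right) - 3}{8} = - \frac{-3 + 21 f + 72 s}{8} = \frac{3}{8} - 9 s - \frac{21 f}{8}$)
$\left(p{\left(12,-7 \right)} 95 + 283115\right) + 132053 = \left(\left(\frac{3}{8} - 108 - - \frac{147}{8}\right) 95 + 283115\right) + 132053 = \left(\left(\frac{3}{8} - 108 + \frac{147}{8}\right) 95 + 283115\right) + 132053 = \left(\left(- \frac{357}{4}\right) 95 + 283115\right) + 132053 = \left(- \frac{33915}{4} + 283115\right) + 132053 = \frac{1098545}{4} + 132053 = \frac{1626757}{4}$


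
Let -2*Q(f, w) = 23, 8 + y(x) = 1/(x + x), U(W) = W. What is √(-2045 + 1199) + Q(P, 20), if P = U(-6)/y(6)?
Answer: -23/2 + 3*I*√94 ≈ -11.5 + 29.086*I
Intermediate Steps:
y(x) = -8 + 1/(2*x) (y(x) = -8 + 1/(x + x) = -8 + 1/(2*x))
P = 72/95 (P = -6/(-8 + (½)/6) = -6/(-8 + (½)*(⅙)) = -6/(-8 + 1/12) = -6/(-95/12) = -6*(-12/95) = 72/95 ≈ 0.75789)
Q(f, w) = -23/2 (Q(f, w) = -½*23 = -23/2)
√(-2045 + 1199) + Q(P, 20) = √(-2045 + 1199) - 23/2 = √(-846) - 23/2 = 3*I*√94 - 23/2 = -23/2 + 3*I*√94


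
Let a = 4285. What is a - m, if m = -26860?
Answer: 31145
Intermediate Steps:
a - m = 4285 - 1*(-26860) = 4285 + 26860 = 31145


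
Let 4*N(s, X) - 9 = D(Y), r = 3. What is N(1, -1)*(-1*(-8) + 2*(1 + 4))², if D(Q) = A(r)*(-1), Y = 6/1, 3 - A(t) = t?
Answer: 729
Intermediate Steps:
A(t) = 3 - t
Y = 6 (Y = 6*1 = 6)
D(Q) = 0 (D(Q) = (3 - 1*3)*(-1) = (3 - 3)*(-1) = 0*(-1) = 0)
N(s, X) = 9/4 (N(s, X) = 9/4 + (¼)*0 = 9/4 + 0 = 9/4)
N(1, -1)*(-1*(-8) + 2*(1 + 4))² = 9*(-1*(-8) + 2*(1 + 4))²/4 = 9*(8 + 2*5)²/4 = 9*(8 + 10)²/4 = (9/4)*18² = (9/4)*324 = 729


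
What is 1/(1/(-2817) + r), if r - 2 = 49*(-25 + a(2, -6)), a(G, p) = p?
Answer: -2817/4273390 ≈ -0.00065920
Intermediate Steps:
r = -1517 (r = 2 + 49*(-25 - 6) = 2 + 49*(-31) = 2 - 1519 = -1517)
1/(1/(-2817) + r) = 1/(1/(-2817) - 1517) = 1/(-1/2817 - 1517) = 1/(-4273390/2817) = -2817/4273390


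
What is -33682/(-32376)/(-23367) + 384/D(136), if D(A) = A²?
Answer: 2264722927/109318583844 ≈ 0.020717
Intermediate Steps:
-33682/(-32376)/(-23367) + 384/D(136) = -33682/(-32376)/(-23367) + 384/(136²) = -33682*(-1/32376)*(-1/23367) + 384/18496 = (16841/16188)*(-1/23367) + 384*(1/18496) = -16841/378264996 + 6/289 = 2264722927/109318583844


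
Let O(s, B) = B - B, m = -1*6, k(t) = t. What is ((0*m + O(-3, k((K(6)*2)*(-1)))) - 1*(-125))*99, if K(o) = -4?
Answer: 12375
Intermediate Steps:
m = -6
O(s, B) = 0
((0*m + O(-3, k((K(6)*2)*(-1)))) - 1*(-125))*99 = ((0*(-6) + 0) - 1*(-125))*99 = ((0 + 0) + 125)*99 = (0 + 125)*99 = 125*99 = 12375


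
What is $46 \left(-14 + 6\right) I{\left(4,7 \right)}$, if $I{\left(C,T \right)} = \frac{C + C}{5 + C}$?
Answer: $- \frac{2944}{9} \approx -327.11$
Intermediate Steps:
$I{\left(C,T \right)} = \frac{2 C}{5 + C}$
$46 \left(-14 + 6\right) I{\left(4,7 \right)} = 46 \left(-14 + 6\right) 2 \cdot 4 \frac{1}{5 + 4} = 46 \left(-8\right) 2 \cdot 4 \cdot \frac{1}{9} = - 368 \cdot 2 \cdot 4 \cdot \frac{1}{9} = \left(-368\right) \frac{8}{9} = - \frac{2944}{9}$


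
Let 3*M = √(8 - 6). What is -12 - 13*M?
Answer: -12 - 13*√2/3 ≈ -18.128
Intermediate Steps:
M = √2/3 (M = √(8 - 6)/3 = √2/3 ≈ 0.47140)
-12 - 13*M = -12 - 13*√2/3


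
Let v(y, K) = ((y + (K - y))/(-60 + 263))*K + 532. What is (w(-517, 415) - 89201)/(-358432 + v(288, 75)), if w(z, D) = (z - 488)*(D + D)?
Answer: 187440253/72648075 ≈ 2.5801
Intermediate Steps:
w(z, D) = 2*D*(-488 + z) (w(z, D) = (-488 + z)*(2*D) = 2*D*(-488 + z))
v(y, K) = 532 + K**2/203 (v(y, K) = (K/203)*K + 532 = K**2/203 + 532 = 532 + K**2/203)
(w(-517, 415) - 89201)/(-358432 + v(288, 75)) = (2*415*(-488 - 517) - 89201)/(-358432 + (532 + (1/203)*75**2)) = (2*415*(-1005) - 89201)/(-358432 + (532 + (1/203)*5625)) = (-834150 - 89201)/(-358432 + (532 + 5625/203)) = -923351/(-358432 + 113621/203) = -923351/(-72648075/203) = -923351*(-203/72648075) = 187440253/72648075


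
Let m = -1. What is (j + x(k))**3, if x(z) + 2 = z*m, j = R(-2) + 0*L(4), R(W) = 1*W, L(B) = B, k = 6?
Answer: -1000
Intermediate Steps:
R(W) = W
j = -2 (j = -2 + 0*4 = -2 + 0 = -2)
x(z) = -2 - z (x(z) = -2 + z*(-1) = -2 - z)
(j + x(k))**3 = (-2 + (-2 - 1*6))**3 = (-2 + (-2 - 6))**3 = (-2 - 8)**3 = (-10)**3 = -1000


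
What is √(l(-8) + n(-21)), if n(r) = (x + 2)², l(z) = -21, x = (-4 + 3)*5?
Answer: 2*I*√3 ≈ 3.4641*I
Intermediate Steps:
x = -5 (x = -1*5 = -5)
n(r) = 9 (n(r) = (-5 + 2)² = (-3)² = 9)
√(l(-8) + n(-21)) = √(-21 + 9) = √(-12) = 2*I*√3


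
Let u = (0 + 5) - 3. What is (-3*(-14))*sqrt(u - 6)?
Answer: 84*I ≈ 84.0*I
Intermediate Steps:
u = 2 (u = 5 - 3 = 2)
(-3*(-14))*sqrt(u - 6) = (-3*(-14))*sqrt(2 - 6) = 42*sqrt(-4) = 42*(2*I) = 84*I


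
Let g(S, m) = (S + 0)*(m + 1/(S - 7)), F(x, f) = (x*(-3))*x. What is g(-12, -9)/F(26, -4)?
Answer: -172/3211 ≈ -0.053566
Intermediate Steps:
F(x, f) = -3*x**2 (F(x, f) = (-3*x)*x = -3*x**2)
g(S, m) = S*(m + 1/(-7 + S))
g(-12, -9)/F(26, -4) = (-12*(1 - 7*(-9) - 12*(-9))/(-7 - 12))/((-3*26**2)) = (-12*(1 + 63 + 108)/(-19))/((-3*676)) = -12*(-1/19)*172/(-2028) = (2064/19)*(-1/2028) = -172/3211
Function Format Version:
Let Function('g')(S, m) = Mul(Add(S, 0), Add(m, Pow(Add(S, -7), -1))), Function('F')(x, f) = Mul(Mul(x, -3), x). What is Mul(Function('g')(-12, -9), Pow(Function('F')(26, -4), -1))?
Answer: Rational(-172, 3211) ≈ -0.053566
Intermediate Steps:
Function('F')(x, f) = Mul(-3, Pow(x, 2)) (Function('F')(x, f) = Mul(Mul(-3, x), x) = Mul(-3, Pow(x, 2)))
Function('g')(S, m) = Mul(S, Add(m, Pow(Add(-7, S), -1)))
Mul(Function('g')(-12, -9), Pow(Function('F')(26, -4), -1)) = Mul(Mul(-12, Pow(Add(-7, -12), -1), Add(1, Mul(-7, -9), Mul(-12, -9))), Pow(Mul(-3, Pow(26, 2)), -1)) = Mul(Mul(-12, Pow(-19, -1), Add(1, 63, 108)), Pow(Mul(-3, 676), -1)) = Mul(Mul(-12, Rational(-1, 19), 172), Pow(-2028, -1)) = Mul(Rational(2064, 19), Rational(-1, 2028)) = Rational(-172, 3211)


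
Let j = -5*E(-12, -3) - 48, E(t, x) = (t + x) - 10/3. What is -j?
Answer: -131/3 ≈ -43.667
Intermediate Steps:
E(t, x) = -10/3 + t + x (E(t, x) = (t + x) - 10*1/3 = (t + x) - 10/3 = -10/3 + t + x)
j = 131/3 (j = -5*(-10/3 - 12 - 3) - 48 = -5*(-55/3) - 48 = 275/3 - 48 = 131/3 ≈ 43.667)
-j = -1*131/3 = -131/3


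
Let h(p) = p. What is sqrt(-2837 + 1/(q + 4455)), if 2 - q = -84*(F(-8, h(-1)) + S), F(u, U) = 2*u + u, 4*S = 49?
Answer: 3*I*sqrt(3795558870)/3470 ≈ 53.263*I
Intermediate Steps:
S = 49/4 (S = (1/4)*49 = 49/4 ≈ 12.250)
F(u, U) = 3*u
q = -985 (q = 2 - (-84)*(3*(-8) + 49/4) = 2 - (-84)*(-24 + 49/4) = 2 - (-84)*(-47)/4 = 2 - 1*987 = 2 - 987 = -985)
sqrt(-2837 + 1/(q + 4455)) = sqrt(-2837 + 1/(-985 + 4455)) = sqrt(-2837 + 1/3470) = sqrt(-9844389/3470) = 3*I*sqrt(3795558870)/3470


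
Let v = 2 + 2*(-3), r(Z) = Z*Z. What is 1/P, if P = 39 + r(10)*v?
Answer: -1/361 ≈ -0.0027701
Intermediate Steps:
r(Z) = Z²
v = -4 (v = 2 - 6 = -4)
P = -361 (P = 39 + 10²*(-4) = 39 + 100*(-4) = 39 - 400 = -361)
1/P = 1/(-361) = -1/361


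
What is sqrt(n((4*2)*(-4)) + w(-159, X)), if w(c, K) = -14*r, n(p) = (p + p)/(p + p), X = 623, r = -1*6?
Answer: sqrt(85) ≈ 9.2195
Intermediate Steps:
r = -6
n(p) = 1 (n(p) = (2*p)/((2*p)) = (2*p)*(1/(2*p)) = 1)
w(c, K) = 84 (w(c, K) = -14*(-6) = 84)
sqrt(n((4*2)*(-4)) + w(-159, X)) = sqrt(1 + 84) = sqrt(85)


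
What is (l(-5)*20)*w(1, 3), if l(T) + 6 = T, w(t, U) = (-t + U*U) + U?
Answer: -2420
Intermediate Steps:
w(t, U) = U + U² - t (w(t, U) = (-t + U²) + U = (U² - t) + U = U + U² - t)
l(T) = -6 + T
(l(-5)*20)*w(1, 3) = ((-6 - 5)*20)*(3 + 3² - 1*1) = (-11*20)*(3 + 9 - 1) = -220*11 = -2420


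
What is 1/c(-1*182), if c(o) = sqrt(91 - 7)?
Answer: sqrt(21)/42 ≈ 0.10911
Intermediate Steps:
c(o) = 2*sqrt(21) (c(o) = sqrt(84) = 2*sqrt(21))
1/c(-1*182) = 1/(2*sqrt(21)) = sqrt(21)/42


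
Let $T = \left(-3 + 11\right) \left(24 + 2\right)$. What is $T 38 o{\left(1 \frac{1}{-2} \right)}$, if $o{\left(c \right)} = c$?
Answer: $-3952$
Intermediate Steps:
$T = 208$ ($T = 8 \cdot 26 = 208$)
$T 38 o{\left(1 \frac{1}{-2} \right)} = 208 \cdot 38 \cdot 1 \frac{1}{-2} = 7904 \cdot 1 \left(- \frac{1}{2}\right) = 7904 \left(- \frac{1}{2}\right) = -3952$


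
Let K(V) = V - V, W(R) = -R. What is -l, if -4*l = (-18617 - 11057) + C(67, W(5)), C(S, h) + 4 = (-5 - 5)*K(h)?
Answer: -14839/2 ≈ -7419.5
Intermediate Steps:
K(V) = 0
C(S, h) = -4 (C(S, h) = -4 + (-5 - 5)*0 = -4 - 10*0 = -4 + 0 = -4)
l = 14839/2 (l = -((-18617 - 11057) - 4)/4 = -(-29674 - 4)/4 = -¼*(-29678) = 14839/2 ≈ 7419.5)
-l = -1*14839/2 = -14839/2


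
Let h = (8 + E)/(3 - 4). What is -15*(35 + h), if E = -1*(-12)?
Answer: -225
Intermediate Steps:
E = 12
h = -20 (h = (8 + 12)/(3 - 4) = 20/(-1) = 20*(-1) = -20)
-15*(35 + h) = -15*(35 - 20) = -15*15 = -225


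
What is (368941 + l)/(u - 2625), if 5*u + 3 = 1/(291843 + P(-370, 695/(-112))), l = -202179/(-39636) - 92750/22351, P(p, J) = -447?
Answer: -1889721777555554075/13448331050021691 ≈ -140.52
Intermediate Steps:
l = 40126849/42185916 (l = -202179*(-1/39636) - 92750*1/22351 = 67393/13212 - 13250/3193 = 40126849/42185916 ≈ 0.95119)
u = -874187/1456980 (u = -3/5 + 1/(5*(291843 - 447)) = -3/5 + (1/5)/291396 = -3/5 + (1/5)*(1/291396) = -3/5 + 1/1456980 = -874187/1456980 ≈ -0.60000)
(368941 + l)/(u - 2625) = (368941 + 40126849/42185916)/(-874187/1456980 - 2625) = 15564154161805/(42185916*(-3825446687/1456980)) = (15564154161805/42185916)*(-1456980/3825446687) = -1889721777555554075/13448331050021691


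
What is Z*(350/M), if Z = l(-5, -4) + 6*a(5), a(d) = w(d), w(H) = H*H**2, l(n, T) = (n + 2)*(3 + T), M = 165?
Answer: 17570/11 ≈ 1597.3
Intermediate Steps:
l(n, T) = (2 + n)*(3 + T)
w(H) = H**3
a(d) = d**3
Z = 753 (Z = (6 + 2*(-4) + 3*(-5) - 4*(-5)) + 6*5**3 = (6 - 8 - 15 + 20) + 6*125 = 3 + 750 = 753)
Z*(350/M) = 753*(350/165) = 753*(350*(1/165)) = 753*(70/33) = 17570/11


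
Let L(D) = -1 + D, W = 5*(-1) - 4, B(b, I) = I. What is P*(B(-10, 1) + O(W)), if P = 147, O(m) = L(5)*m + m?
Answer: -6468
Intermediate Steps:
W = -9 (W = -5 - 4 = -9)
O(m) = 5*m (O(m) = (-1 + 5)*m + m = 4*m + m = 5*m)
P*(B(-10, 1) + O(W)) = 147*(1 + 5*(-9)) = 147*(1 - 45) = 147*(-44) = -6468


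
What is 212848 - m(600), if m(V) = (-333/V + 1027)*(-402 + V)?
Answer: 961189/100 ≈ 9611.9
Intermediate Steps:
m(V) = (-402 + V)*(1027 - 333/V) (m(V) = (1027 - 333/V)*(-402 + V) = (-402 + V)*(1027 - 333/V))
212848 - m(600) = 212848 - (-413187 + 1027*600 + 133866/600) = 212848 - (-413187 + 616200 + 133866*(1/600)) = 212848 - (-413187 + 616200 + 22311/100) = 212848 - 1*20323611/100 = 212848 - 20323611/100 = 961189/100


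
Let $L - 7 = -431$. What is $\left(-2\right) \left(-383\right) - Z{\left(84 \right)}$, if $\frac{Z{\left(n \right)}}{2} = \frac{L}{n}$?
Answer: $\frac{16298}{21} \approx 776.1$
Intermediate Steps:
$L = -424$ ($L = 7 - 431 = -424$)
$Z{\left(n \right)} = - \frac{848}{n}$ ($Z{\left(n \right)} = 2 \left(- \frac{424}{n}\right) = - \frac{848}{n}$)
$\left(-2\right) \left(-383\right) - Z{\left(84 \right)} = \left(-2\right) \left(-383\right) - - \frac{848}{84} = 766 - \left(-848\right) \frac{1}{84} = 766 - - \frac{212}{21} = 766 + \frac{212}{21} = \frac{16298}{21}$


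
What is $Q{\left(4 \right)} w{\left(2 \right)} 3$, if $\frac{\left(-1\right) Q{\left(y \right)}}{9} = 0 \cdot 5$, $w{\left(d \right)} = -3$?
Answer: $0$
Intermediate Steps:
$Q{\left(y \right)} = 0$ ($Q{\left(y \right)} = - 9 \cdot 0 \cdot 5 = \left(-9\right) 0 = 0$)
$Q{\left(4 \right)} w{\left(2 \right)} 3 = 0 \left(-3\right) 3 = 0 \cdot 3 = 0$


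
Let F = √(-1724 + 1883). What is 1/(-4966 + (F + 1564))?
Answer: -1134/3857815 - √159/11573445 ≈ -0.00029504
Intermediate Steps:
F = √159 ≈ 12.610
1/(-4966 + (F + 1564)) = 1/(-4966 + (√159 + 1564)) = 1/(-4966 + (1564 + √159)) = 1/(-3402 + √159)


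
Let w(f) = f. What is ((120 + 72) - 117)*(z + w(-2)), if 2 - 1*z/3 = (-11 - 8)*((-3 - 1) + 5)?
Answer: 4575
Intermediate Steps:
z = 63 (z = 6 - 3*(-11 - 8)*((-3 - 1) + 5) = 6 - (-57)*(-4 + 5) = 6 - (-57) = 6 - 3*(-19) = 6 + 57 = 63)
((120 + 72) - 117)*(z + w(-2)) = ((120 + 72) - 117)*(63 - 2) = (192 - 117)*61 = 75*61 = 4575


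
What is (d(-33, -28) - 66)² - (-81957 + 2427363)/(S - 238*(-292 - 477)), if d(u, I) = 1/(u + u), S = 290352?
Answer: 408002481745/93728052 ≈ 4353.0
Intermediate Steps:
d(u, I) = 1/(2*u)
(d(-33, -28) - 66)² - (-81957 + 2427363)/(S - 238*(-292 - 477)) = ((½)/(-33) - 66)² - (-81957 + 2427363)/(290352 - 238*(-292 - 477)) = ((½)*(-1/33) - 66)² - 2345406/(290352 - 238*(-769)) = (-1/66 - 66)² - 2345406/(290352 + 183022) = (-4357/66)² - 2345406/473374 = 18983449/4356 - 2345406/473374 = 18983449/4356 - 1*1172703/236687 = 18983449/4356 - 1172703/236687 = 408002481745/93728052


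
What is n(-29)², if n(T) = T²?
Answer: 707281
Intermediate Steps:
n(-29)² = ((-29)²)² = 841² = 707281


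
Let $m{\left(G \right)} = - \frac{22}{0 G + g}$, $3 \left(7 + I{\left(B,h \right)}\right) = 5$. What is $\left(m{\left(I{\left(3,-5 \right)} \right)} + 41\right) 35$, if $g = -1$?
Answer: $2205$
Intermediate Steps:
$I{\left(B,h \right)} = - \frac{16}{3}$ ($I{\left(B,h \right)} = -7 + \frac{1}{3} \cdot 5 = -7 + \frac{5}{3} = - \frac{16}{3}$)
$m{\left(G \right)} = 22$ ($m{\left(G \right)} = - \frac{22}{0 G - 1} = - \frac{22}{0 - 1} = - \frac{22}{-1} = \left(-22\right) \left(-1\right) = 22$)
$\left(m{\left(I{\left(3,-5 \right)} \right)} + 41\right) 35 = \left(22 + 41\right) 35 = 63 \cdot 35 = 2205$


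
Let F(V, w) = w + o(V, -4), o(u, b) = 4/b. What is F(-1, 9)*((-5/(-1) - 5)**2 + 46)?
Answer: 368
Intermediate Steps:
F(V, w) = -1 + w (F(V, w) = w + 4/(-4) = w + 4*(-1/4) = w - 1 = -1 + w)
F(-1, 9)*((-5/(-1) - 5)**2 + 46) = (-1 + 9)*((-5/(-1) - 5)**2 + 46) = 8*((-5*(-1) - 5)**2 + 46) = 8*((5 - 5)**2 + 46) = 8*(0**2 + 46) = 8*(0 + 46) = 8*46 = 368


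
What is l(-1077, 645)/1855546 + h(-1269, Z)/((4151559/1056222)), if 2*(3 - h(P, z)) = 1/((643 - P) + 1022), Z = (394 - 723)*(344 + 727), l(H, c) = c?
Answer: 479378866695133/627827808741441 ≈ 0.76355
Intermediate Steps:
Z = -352359 (Z = -329*1071 = -352359)
h(P, z) = 3 - 1/(2*(1665 - P)) (h(P, z) = 3 - 1/(2*((643 - P) + 1022)) = 3 - 1/(2*(1665 - P)))
l(-1077, 645)/1855546 + h(-1269, Z)/((4151559/1056222)) = 645/1855546 + ((-9989 + 6*(-1269))/(2*(-1665 - 1269)))/((4151559/1056222)) = 645*(1/1855546) + ((½)*(-9989 - 7614)/(-2934))/((4151559*(1/1056222))) = 645/1855546 + ((½)*(-1/2934)*(-17603))/(1383853/352074) = 645/1855546 + (17603/5868)*(352074/1383853) = 645/1855546 + 1032926437/1353408234 = 479378866695133/627827808741441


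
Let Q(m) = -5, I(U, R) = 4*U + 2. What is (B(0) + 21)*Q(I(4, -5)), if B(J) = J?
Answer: -105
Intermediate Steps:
I(U, R) = 2 + 4*U
(B(0) + 21)*Q(I(4, -5)) = (0 + 21)*(-5) = 21*(-5) = -105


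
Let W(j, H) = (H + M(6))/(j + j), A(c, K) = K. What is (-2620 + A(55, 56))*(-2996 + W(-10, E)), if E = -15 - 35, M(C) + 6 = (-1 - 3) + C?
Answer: 38374106/5 ≈ 7.6748e+6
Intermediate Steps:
M(C) = -10 + C (M(C) = -6 + ((-1 - 3) + C) = -6 + (-4 + C) = -10 + C)
E = -50
W(j, H) = (-4 + H)/(2*j) (W(j, H) = (H + (-10 + 6))/(j + j) = (H - 4)/((2*j)) = (-4 + H)*(1/(2*j)) = (-4 + H)/(2*j))
(-2620 + A(55, 56))*(-2996 + W(-10, E)) = (-2620 + 56)*(-2996 + (½)*(-4 - 50)/(-10)) = -2564*(-2996 + (½)*(-⅒)*(-54)) = -2564*(-2996 + 27/10) = -2564*(-29933/10) = 38374106/5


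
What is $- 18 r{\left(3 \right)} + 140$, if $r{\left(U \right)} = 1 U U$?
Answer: $-22$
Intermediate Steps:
$r{\left(U \right)} = U^{2}$ ($r{\left(U \right)} = U U = U^{2}$)
$- 18 r{\left(3 \right)} + 140 = - 18 \cdot 3^{2} + 140 = \left(-18\right) 9 + 140 = -162 + 140 = -22$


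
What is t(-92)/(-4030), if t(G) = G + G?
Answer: 92/2015 ≈ 0.045658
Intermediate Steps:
t(G) = 2*G
t(-92)/(-4030) = (2*(-92))/(-4030) = -184*(-1/4030) = 92/2015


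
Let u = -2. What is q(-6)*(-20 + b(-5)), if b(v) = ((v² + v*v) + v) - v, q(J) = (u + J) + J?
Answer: -420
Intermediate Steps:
q(J) = -2 + 2*J (q(J) = (-2 + J) + J = -2 + 2*J)
b(v) = 2*v² (b(v) = ((v² + v²) + v) - v = (2*v² + v) - v = (v + 2*v²) - v = 2*v²)
q(-6)*(-20 + b(-5)) = (-2 + 2*(-6))*(-20 + 2*(-5)²) = (-2 - 12)*(-20 + 2*25) = -14*(-20 + 50) = -14*30 = -420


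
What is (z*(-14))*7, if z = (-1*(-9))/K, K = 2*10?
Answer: -441/10 ≈ -44.100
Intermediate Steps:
K = 20
z = 9/20 (z = -1*(-9)/20 = 9*(1/20) = 9/20 ≈ 0.45000)
(z*(-14))*7 = ((9/20)*(-14))*7 = -63/10*7 = -441/10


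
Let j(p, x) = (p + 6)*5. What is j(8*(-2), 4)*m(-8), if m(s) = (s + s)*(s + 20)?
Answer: 9600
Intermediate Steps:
m(s) = 2*s*(20 + s) (m(s) = (2*s)*(20 + s) = 2*s*(20 + s))
j(p, x) = 30 + 5*p (j(p, x) = (6 + p)*5 = 30 + 5*p)
j(8*(-2), 4)*m(-8) = (30 + 5*(8*(-2)))*(2*(-8)*(20 - 8)) = (30 + 5*(-16))*(2*(-8)*12) = (30 - 80)*(-192) = -50*(-192) = 9600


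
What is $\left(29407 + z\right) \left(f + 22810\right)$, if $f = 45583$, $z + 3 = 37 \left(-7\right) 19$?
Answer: $1674465819$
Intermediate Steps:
$z = -4924$ ($z = -3 + 37 \left(-7\right) 19 = -3 - 4921 = -4924$)
$\left(29407 + z\right) \left(f + 22810\right) = \left(29407 - 4924\right) \left(45583 + 22810\right) = 24483 \cdot 68393 = 1674465819$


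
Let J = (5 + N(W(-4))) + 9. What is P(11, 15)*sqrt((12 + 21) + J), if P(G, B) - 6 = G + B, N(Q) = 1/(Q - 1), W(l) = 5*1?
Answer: 48*sqrt(21) ≈ 219.96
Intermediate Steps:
W(l) = 5
N(Q) = 1/(-1 + Q)
J = 57/4 (J = (5 + 1/(-1 + 5)) + 9 = (5 + 1/4) + 9 = 21/4 + 9 = 57/4 ≈ 14.250)
P(G, B) = 6 + B + G (P(G, B) = 6 + (G + B) = 6 + (B + G) = 6 + B + G)
P(11, 15)*sqrt((12 + 21) + J) = (6 + 15 + 11)*sqrt((12 + 21) + 57/4) = 32*sqrt(33 + 57/4) = 32*sqrt(189/4) = 32*(3*sqrt(21)/2) = 48*sqrt(21)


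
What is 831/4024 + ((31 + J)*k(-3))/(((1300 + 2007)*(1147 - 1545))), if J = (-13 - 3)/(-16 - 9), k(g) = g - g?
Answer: 831/4024 ≈ 0.20651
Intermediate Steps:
k(g) = 0
J = 16/25 (J = -16/(-25) = -16*(-1/25) = 16/25 ≈ 0.64000)
831/4024 + ((31 + J)*k(-3))/(((1300 + 2007)*(1147 - 1545))) = 831/4024 + ((31 + 16/25)*0)/(((1300 + 2007)*(1147 - 1545))) = 831*(1/4024) + ((791/25)*0)/((3307*(-398))) = 831/4024 + 0/(-1316186) = 831/4024 + 0*(-1/1316186) = 831/4024 + 0 = 831/4024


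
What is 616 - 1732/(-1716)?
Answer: 264697/429 ≈ 617.01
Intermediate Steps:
616 - 1732/(-1716) = 616 - 1732*(-1)/1716 = 616 - 1*(-433/429) = 616 + 433/429 = 264697/429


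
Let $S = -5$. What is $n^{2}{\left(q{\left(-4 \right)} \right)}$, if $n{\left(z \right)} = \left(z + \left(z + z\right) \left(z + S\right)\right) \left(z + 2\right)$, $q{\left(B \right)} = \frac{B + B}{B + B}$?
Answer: $441$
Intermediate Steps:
$q{\left(B \right)} = 1$ ($q{\left(B \right)} = \frac{2 B}{2 B} = 2 B \frac{1}{2 B} = 1$)
$n{\left(z \right)} = \left(2 + z\right) \left(z + 2 z \left(-5 + z\right)\right)$ ($n{\left(z \right)} = \left(z + \left(z + z\right) \left(z - 5\right)\right) \left(z + 2\right) = \left(z + 2 z \left(-5 + z\right)\right) \left(2 + z\right) = \left(2 + z\right) \left(z + 2 z \left(-5 + z\right)\right)$)
$n^{2}{\left(q{\left(-4 \right)} \right)} = \left(1 \left(-18 - 5 + 2 \cdot 1^{2}\right)\right)^{2} = \left(1 \left(-18 - 5 + 2 \cdot 1\right)\right)^{2} = \left(1 \left(-18 - 5 + 2\right)\right)^{2} = \left(1 \left(-21\right)\right)^{2} = \left(-21\right)^{2} = 441$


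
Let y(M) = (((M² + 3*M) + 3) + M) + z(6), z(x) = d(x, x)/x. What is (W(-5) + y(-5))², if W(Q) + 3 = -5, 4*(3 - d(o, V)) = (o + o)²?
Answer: 121/4 ≈ 30.250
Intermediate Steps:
d(o, V) = 3 - o² (d(o, V) = 3 - (o + o)²/4 = 3 - 4*o²/4 = 3 - o²)
W(Q) = -8 (W(Q) = -3 - 5 = -8)
z(x) = (3 - x²)/x
y(M) = -5/2 + M² + 4*M (y(M) = (((M² + 3*M) + 3) + M) + (-1*6 + 3/6) = ((3 + M² + 3*M) + M) + (-6 + 3*(⅙)) = (3 + M² + 4*M) + (-6 + ½) = (3 + M² + 4*M) - 11/2 = -5/2 + M² + 4*M)
(W(-5) + y(-5))² = (-8 + (-5/2 + (-5)² + 4*(-5)))² = (-8 + (-5/2 + 25 - 20))² = (-8 + 5/2)² = (-11/2)² = 121/4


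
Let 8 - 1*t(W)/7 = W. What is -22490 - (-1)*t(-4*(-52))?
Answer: -23890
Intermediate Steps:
t(W) = 56 - 7*W
-22490 - (-1)*t(-4*(-52)) = -22490 - (-1)*(56 - (-28)*(-52)) = -22490 - (-1)*(56 - 7*208) = -22490 - (-1)*(56 - 1456) = -22490 - (-1)*(-1400) = -22490 - 1*1400 = -22490 - 1400 = -23890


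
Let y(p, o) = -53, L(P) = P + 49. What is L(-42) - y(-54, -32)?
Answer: 60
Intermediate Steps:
L(P) = 49 + P
L(-42) - y(-54, -32) = (49 - 42) - 1*(-53) = 7 + 53 = 60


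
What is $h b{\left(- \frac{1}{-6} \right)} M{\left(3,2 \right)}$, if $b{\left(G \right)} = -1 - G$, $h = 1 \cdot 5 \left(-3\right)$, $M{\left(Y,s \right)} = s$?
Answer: $35$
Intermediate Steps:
$h = -15$ ($h = 5 \left(-3\right) = -15$)
$h b{\left(- \frac{1}{-6} \right)} M{\left(3,2 \right)} = - 15 \left(-1 - - \frac{1}{-6}\right) 2 = - 15 \left(-1 - \left(-1\right) \left(- \frac{1}{6}\right)\right) 2 = - 15 \left(-1 - \frac{1}{6}\right) 2 = \left(-15\right) \left(- \frac{7}{6}\right) 2 = \frac{35}{2} \cdot 2 = 35$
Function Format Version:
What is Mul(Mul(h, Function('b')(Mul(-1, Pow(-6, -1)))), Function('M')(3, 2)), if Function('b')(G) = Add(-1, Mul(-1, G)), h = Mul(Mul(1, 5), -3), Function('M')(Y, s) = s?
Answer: 35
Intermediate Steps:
h = -15 (h = Mul(5, -3) = -15)
Mul(Mul(h, Function('b')(Mul(-1, Pow(-6, -1)))), Function('M')(3, 2)) = Mul(Mul(-15, Add(-1, Mul(-1, Mul(-1, Pow(-6, -1))))), 2) = Mul(Mul(-15, Add(-1, Mul(-1, Mul(-1, Rational(-1, 6))))), 2) = Mul(Mul(-15, Add(-1, Mul(-1, Rational(1, 6)))), 2) = Mul(Mul(-15, Add(-1, Rational(-1, 6))), 2) = Mul(Mul(-15, Rational(-7, 6)), 2) = Mul(Rational(35, 2), 2) = 35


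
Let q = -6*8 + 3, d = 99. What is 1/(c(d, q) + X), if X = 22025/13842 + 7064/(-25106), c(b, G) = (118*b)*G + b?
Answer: -173758626/91325742408085 ≈ -1.9026e-6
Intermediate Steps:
q = -45 (q = -48 + 3 = -45)
c(b, G) = b + 118*G*b (c(b, G) = 118*G*b + b = b + 118*G*b)
X = 227589881/173758626 (X = 22025*(1/13842) + 7064*(-1/25106) = 22025/13842 - 3532/12553 = 227589881/173758626 ≈ 1.3098)
1/(c(d, q) + X) = 1/(99*(1 + 118*(-45)) + 227589881/173758626) = 1/(99*(1 - 5310) + 227589881/173758626) = 1/(99*(-5309) + 227589881/173758626) = 1/(-525591 + 227589881/173758626) = 1/(-91325742408085/173758626) = -173758626/91325742408085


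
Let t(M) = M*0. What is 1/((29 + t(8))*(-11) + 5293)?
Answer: 1/4974 ≈ 0.00020105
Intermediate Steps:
t(M) = 0
1/((29 + t(8))*(-11) + 5293) = 1/((29 + 0)*(-11) + 5293) = 1/(29*(-11) + 5293) = 1/(-319 + 5293) = 1/4974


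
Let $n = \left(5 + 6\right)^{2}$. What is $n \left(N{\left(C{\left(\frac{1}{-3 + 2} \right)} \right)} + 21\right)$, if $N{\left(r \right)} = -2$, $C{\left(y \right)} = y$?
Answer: $2299$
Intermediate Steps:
$n = 121$ ($n = 11^{2} = 121$)
$n \left(N{\left(C{\left(\frac{1}{-3 + 2} \right)} \right)} + 21\right) = 121 \left(-2 + 21\right) = 121 \cdot 19 = 2299$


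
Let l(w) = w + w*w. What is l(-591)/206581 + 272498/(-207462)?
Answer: 113007151/301814841 ≈ 0.37443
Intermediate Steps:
l(w) = w + w²
l(-591)/206581 + 272498/(-207462) = -591*(1 - 591)/206581 + 272498/(-207462) = -591*(-590)*(1/206581) + 272498*(-1/207462) = 348690*(1/206581) - 1919/1461 = 348690/206581 - 1919/1461 = 113007151/301814841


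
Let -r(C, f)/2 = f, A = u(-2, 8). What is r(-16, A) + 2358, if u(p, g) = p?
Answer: 2362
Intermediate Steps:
A = -2
r(C, f) = -2*f
r(-16, A) + 2358 = -2*(-2) + 2358 = 4 + 2358 = 2362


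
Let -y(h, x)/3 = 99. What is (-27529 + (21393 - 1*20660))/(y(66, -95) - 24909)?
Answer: 4466/4201 ≈ 1.0631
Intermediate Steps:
y(h, x) = -297 (y(h, x) = -3*99 = -297)
(-27529 + (21393 - 1*20660))/(y(66, -95) - 24909) = (-27529 + (21393 - 1*20660))/(-297 - 24909) = (-27529 + (21393 - 20660))/(-25206) = (-27529 + 733)*(-1/25206) = -26796*(-1/25206) = 4466/4201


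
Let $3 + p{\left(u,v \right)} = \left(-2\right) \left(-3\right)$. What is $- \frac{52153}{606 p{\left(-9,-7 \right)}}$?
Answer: $- \frac{52153}{1818} \approx -28.687$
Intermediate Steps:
$p{\left(u,v \right)} = 3$ ($p{\left(u,v \right)} = -3 - -6 = -3 + 6 = 3$)
$- \frac{52153}{606 p{\left(-9,-7 \right)}} = - \frac{52153}{606 \cdot 3} = - \frac{52153}{1818}$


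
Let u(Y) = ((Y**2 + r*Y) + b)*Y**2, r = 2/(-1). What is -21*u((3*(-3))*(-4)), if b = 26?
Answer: -34020000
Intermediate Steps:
r = -2 (r = 2*(-1) = -2)
u(Y) = Y**2*(26 + Y**2 - 2*Y) (u(Y) = ((Y**2 - 2*Y) + 26)*Y**2 = (26 + Y**2 - 2*Y)*Y**2 = Y**2*(26 + Y**2 - 2*Y))
-21*u((3*(-3))*(-4)) = -21*((3*(-3))*(-4))**2*(26 + ((3*(-3))*(-4))**2 - 2*3*(-3)*(-4)) = -21*(-9*(-4))**2*(26 + (-9*(-4))**2 - (-18)*(-4)) = -21*36**2*(26 + 36**2 - 2*36) = -27216*(26 + 1296 - 72) = -27216*1250 = -21*1620000 = -34020000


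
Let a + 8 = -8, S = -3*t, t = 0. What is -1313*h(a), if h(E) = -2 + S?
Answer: 2626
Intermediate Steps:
S = 0 (S = -3*0 = 0)
a = -16 (a = -8 - 8 = -16)
h(E) = -2 (h(E) = -2 + 0 = -2)
-1313*h(a) = -1313*(-2) = 2626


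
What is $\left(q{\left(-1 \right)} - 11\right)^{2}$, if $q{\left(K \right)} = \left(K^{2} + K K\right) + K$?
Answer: $100$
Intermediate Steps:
$q{\left(K \right)} = K + 2 K^{2}$ ($q{\left(K \right)} = \left(K^{2} + K^{2}\right) + K = 2 K^{2} + K = K + 2 K^{2}$)
$\left(q{\left(-1 \right)} - 11\right)^{2} = \left(- (1 + 2 \left(-1\right)) - 11\right)^{2} = \left(- (1 - 2) - 11\right)^{2} = \left(\left(-1\right) \left(-1\right) - 11\right)^{2} = \left(1 - 11\right)^{2} = \left(-10\right)^{2} = 100$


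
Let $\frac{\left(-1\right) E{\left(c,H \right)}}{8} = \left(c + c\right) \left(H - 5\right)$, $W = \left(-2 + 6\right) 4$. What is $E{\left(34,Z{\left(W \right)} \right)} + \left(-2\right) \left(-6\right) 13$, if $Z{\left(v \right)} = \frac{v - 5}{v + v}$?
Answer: $2689$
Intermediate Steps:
$W = 16$ ($W = 4 \cdot 4 = 16$)
$Z{\left(v \right)} = \frac{-5 + v}{2 v}$
$E{\left(c,H \right)} = - 16 c \left(-5 + H\right)$ ($E{\left(c,H \right)} = - 8 \left(c + c\right) \left(H - 5\right) = - 8 \cdot 2 c \left(-5 + H\right) = - 16 c \left(-5 + H\right)$)
$E{\left(34,Z{\left(W \right)} \right)} + \left(-2\right) \left(-6\right) 13 = 16 \cdot 34 \left(5 - \frac{-5 + 16}{2 \cdot 16}\right) + \left(-2\right) \left(-6\right) 13 = 16 \cdot 34 \left(5 - \frac{1}{2} \cdot \frac{1}{16} \cdot 11\right) + 12 \cdot 13 = 16 \cdot 34 \left(5 - \frac{11}{32}\right) + 156 = 16 \cdot 34 \cdot \frac{149}{32} + 156 = 2533 + 156 = 2689$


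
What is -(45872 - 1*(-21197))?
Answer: -67069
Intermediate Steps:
-(45872 - 1*(-21197)) = -(45872 + 21197) = -1*67069 = -67069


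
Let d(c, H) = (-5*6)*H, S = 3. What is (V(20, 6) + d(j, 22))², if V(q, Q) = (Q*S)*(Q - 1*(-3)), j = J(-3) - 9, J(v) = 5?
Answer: 248004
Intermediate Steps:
j = -4 (j = 5 - 9 = -4)
V(q, Q) = 3*Q*(3 + Q) (V(q, Q) = (Q*3)*(Q - 1*(-3)) = (3*Q)*(Q + 3) = (3*Q)*(3 + Q) = 3*Q*(3 + Q))
d(c, H) = -30*H
(V(20, 6) + d(j, 22))² = (3*6*(3 + 6) - 30*22)² = (3*6*9 - 660)² = (162 - 660)² = (-498)² = 248004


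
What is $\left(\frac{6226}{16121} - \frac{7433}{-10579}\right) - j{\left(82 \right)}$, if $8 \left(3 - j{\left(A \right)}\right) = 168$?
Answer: $\frac{3255485309}{170544059} \approx 19.089$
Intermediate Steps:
$j{\left(A \right)} = -18$ ($j{\left(A \right)} = 3 - 21 = -18$)
$\left(\frac{6226}{16121} - \frac{7433}{-10579}\right) - j{\left(82 \right)} = \left(\frac{6226}{16121} - \frac{7433}{-10579}\right) - -18 = \left(6226 \cdot \frac{1}{16121} - - \frac{7433}{10579}\right) + 18 = \left(\frac{6226}{16121} + \frac{7433}{10579}\right) + 18 = \frac{185692247}{170544059} + 18 = \frac{3255485309}{170544059}$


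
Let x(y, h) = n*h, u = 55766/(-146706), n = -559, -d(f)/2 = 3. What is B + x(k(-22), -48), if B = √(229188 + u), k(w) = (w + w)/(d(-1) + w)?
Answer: 26832 + √25166964423057/10479 ≈ 27311.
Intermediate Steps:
d(f) = -6 (d(f) = -2*3 = -6)
u = -27883/73353 (u = 55766*(-1/146706) = -27883/73353 ≈ -0.38012)
k(w) = 2*w/(-6 + w) (k(w) = (w + w)/(-6 + w) = (2*w)/(-6 + w) = 2*w/(-6 + w))
x(y, h) = -559*h
B = √25166964423057/10479 (B = √(229188 - 27883/73353) = √(16811599481/73353) = √25166964423057/10479 ≈ 478.74)
B + x(k(-22), -48) = √25166964423057/10479 - 559*(-48) = √25166964423057/10479 + 26832 = 26832 + √25166964423057/10479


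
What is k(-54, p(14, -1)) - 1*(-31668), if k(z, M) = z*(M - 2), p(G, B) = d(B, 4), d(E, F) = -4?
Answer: 31992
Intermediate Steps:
p(G, B) = -4
k(z, M) = z*(-2 + M)
k(-54, p(14, -1)) - 1*(-31668) = -54*(-2 - 4) - 1*(-31668) = -54*(-6) + 31668 = 324 + 31668 = 31992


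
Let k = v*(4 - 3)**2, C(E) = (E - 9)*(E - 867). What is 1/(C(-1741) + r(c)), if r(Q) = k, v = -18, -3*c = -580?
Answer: 1/4563982 ≈ 2.1911e-7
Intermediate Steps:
c = 580/3 (c = -1/3*(-580) = 580/3 ≈ 193.33)
C(E) = (-867 + E)*(-9 + E) (C(E) = (-9 + E)*(-867 + E) = (-867 + E)*(-9 + E))
k = -18 (k = -18*(4 - 3)**2 = -18*1**2 = -18*1 = -18)
r(Q) = -18
1/(C(-1741) + r(c)) = 1/((7803 + (-1741)**2 - 876*(-1741)) - 18) = 1/((7803 + 3031081 + 1525116) - 18) = 1/(4564000 - 18) = 1/4563982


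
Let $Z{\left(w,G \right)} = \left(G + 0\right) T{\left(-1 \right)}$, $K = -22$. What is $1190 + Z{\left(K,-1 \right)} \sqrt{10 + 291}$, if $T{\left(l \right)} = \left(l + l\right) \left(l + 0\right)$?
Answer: $1190 - 2 \sqrt{301} \approx 1155.3$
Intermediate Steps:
$T{\left(l \right)} = 2 l^{2}$ ($T{\left(l \right)} = 2 l l = 2 l^{2}$)
$Z{\left(w,G \right)} = 2 G$ ($Z{\left(w,G \right)} = \left(G + 0\right) 2 \left(-1\right)^{2} = G 2 \cdot 1 = G 2 = 2 G$)
$1190 + Z{\left(K,-1 \right)} \sqrt{10 + 291} = 1190 + 2 \left(-1\right) \sqrt{10 + 291} = 1190 - 2 \sqrt{301}$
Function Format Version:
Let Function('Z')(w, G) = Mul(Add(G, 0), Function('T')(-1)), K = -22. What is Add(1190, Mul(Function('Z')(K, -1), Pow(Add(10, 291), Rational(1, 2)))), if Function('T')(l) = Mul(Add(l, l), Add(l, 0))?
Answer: Add(1190, Mul(-2, Pow(301, Rational(1, 2)))) ≈ 1155.3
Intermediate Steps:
Function('T')(l) = Mul(2, Pow(l, 2)) (Function('T')(l) = Mul(Mul(2, l), l) = Mul(2, Pow(l, 2)))
Function('Z')(w, G) = Mul(2, G) (Function('Z')(w, G) = Mul(Add(G, 0), Mul(2, Pow(-1, 2))) = Mul(G, Mul(2, 1)) = Mul(G, 2) = Mul(2, G))
Add(1190, Mul(Function('Z')(K, -1), Pow(Add(10, 291), Rational(1, 2)))) = Add(1190, Mul(Mul(2, -1), Pow(Add(10, 291), Rational(1, 2)))) = Add(1190, Mul(-2, Pow(301, Rational(1, 2))))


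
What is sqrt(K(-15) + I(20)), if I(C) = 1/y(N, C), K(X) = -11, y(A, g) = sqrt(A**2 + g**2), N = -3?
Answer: sqrt(-1840091 + 409*sqrt(409))/409 ≈ 3.3092*I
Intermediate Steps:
I(C) = 1/sqrt(9 + C**2) (I(C) = 1/(sqrt((-3)**2 + C**2)) = 1/(sqrt(9 + C**2)) = 1/sqrt(9 + C**2))
sqrt(K(-15) + I(20)) = sqrt(-11 + 1/sqrt(9 + 20**2)) = sqrt(-11 + 1/sqrt(9 + 400)) = sqrt(-11 + 1/sqrt(409)) = sqrt(-11 + sqrt(409)/409)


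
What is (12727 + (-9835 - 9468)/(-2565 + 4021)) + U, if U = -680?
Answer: 17521129/1456 ≈ 12034.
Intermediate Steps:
(12727 + (-9835 - 9468)/(-2565 + 4021)) + U = (12727 + (-9835 - 9468)/(-2565 + 4021)) - 680 = (12727 - 19303/1456) - 680 = 18511209/1456 - 680 = 17521129/1456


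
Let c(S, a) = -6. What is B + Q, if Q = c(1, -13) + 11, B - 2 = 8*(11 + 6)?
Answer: 143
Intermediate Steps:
B = 138 (B = 2 + 8*(11 + 6) = 2 + 8*17 = 2 + 136 = 138)
Q = 5 (Q = -6 + 11 = 5)
B + Q = 138 + 5 = 143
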